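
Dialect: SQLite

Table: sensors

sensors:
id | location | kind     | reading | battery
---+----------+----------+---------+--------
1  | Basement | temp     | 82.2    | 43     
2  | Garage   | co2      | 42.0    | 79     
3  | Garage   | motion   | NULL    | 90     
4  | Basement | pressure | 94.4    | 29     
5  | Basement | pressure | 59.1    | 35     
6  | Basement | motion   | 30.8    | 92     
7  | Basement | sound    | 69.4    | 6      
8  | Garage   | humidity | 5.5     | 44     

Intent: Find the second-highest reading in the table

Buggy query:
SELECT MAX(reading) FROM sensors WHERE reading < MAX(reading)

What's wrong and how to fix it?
Bug: MAX(reading) on the right of the comparison is an aggregate-in-WHERE error

Fix: Put the inner MAX in a scalar subquery

Corrected query:
SELECT MAX(reading) FROM sensors WHERE reading < (SELECT MAX(reading) FROM sensors)

Result:
MAX(reading)
------------
82.2        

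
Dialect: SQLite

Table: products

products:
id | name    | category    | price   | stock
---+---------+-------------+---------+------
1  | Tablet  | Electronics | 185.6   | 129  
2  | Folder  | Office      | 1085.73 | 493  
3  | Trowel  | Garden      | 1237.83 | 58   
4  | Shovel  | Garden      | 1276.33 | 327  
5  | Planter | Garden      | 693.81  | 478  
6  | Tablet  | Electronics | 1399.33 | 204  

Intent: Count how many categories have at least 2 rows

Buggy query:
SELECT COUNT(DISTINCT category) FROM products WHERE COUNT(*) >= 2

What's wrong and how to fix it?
Bug: WHERE filters individual rows, not groups, so a group-level COUNT is invalid there

Fix: Use a subquery that GROUPs and filters with HAVING, then count its rows

Corrected query:
SELECT COUNT(*) FROM (SELECT category FROM products GROUP BY category HAVING COUNT(*) >= 2)

Result:
COUNT(*)
--------
2       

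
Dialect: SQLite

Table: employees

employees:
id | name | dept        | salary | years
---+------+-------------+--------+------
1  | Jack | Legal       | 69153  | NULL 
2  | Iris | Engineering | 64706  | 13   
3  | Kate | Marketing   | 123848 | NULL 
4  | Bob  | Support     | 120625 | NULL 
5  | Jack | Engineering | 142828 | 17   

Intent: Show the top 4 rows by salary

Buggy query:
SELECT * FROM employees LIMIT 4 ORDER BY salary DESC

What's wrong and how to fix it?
Bug: ORDER BY cannot follow LIMIT; LIMIT is the final clause

Fix: Swap the clauses: ORDER BY first, then LIMIT

Corrected query:
SELECT * FROM employees ORDER BY salary DESC LIMIT 4

Result:
id | name | dept        | salary | years
---+------+-------------+--------+------
5  | Jack | Engineering | 142828 | 17   
3  | Kate | Marketing   | 123848 | NULL 
4  | Bob  | Support     | 120625 | NULL 
1  | Jack | Legal       | 69153  | NULL 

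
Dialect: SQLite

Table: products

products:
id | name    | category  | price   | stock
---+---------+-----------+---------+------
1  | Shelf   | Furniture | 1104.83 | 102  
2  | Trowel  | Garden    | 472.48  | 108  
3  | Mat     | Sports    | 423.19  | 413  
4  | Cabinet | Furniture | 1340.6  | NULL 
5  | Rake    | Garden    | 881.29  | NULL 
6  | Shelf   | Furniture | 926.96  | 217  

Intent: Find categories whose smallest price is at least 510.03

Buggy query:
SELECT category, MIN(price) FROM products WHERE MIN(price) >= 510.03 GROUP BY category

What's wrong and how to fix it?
Bug: Aggregates like MIN are computed per group after WHERE runs

Fix: Replace WHERE with HAVING after the GROUP BY

Corrected query:
SELECT category, MIN(price) FROM products GROUP BY category HAVING MIN(price) >= 510.03

Result:
category  | MIN(price)
----------+-----------
Furniture | 926.96    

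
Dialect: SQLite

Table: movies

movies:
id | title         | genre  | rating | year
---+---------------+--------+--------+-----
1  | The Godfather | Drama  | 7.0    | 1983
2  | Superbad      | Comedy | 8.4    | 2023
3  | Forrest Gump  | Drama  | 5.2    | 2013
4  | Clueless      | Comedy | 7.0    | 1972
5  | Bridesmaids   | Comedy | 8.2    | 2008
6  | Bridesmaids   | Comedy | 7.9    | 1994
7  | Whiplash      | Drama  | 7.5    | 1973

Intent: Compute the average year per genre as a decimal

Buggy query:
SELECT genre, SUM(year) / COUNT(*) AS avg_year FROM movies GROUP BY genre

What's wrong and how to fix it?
Bug: Both operands are integers, so '/' performs integer division and truncates

Fix: Multiply by 1.0 (or CAST to REAL) to force floating-point division

Corrected query:
SELECT genre, SUM(year) * 1.0 / COUNT(*) AS avg_year FROM movies GROUP BY genre

Result:
genre  | avg_year   
-------+------------
Comedy | 1999.25    
Drama  | 1989.666667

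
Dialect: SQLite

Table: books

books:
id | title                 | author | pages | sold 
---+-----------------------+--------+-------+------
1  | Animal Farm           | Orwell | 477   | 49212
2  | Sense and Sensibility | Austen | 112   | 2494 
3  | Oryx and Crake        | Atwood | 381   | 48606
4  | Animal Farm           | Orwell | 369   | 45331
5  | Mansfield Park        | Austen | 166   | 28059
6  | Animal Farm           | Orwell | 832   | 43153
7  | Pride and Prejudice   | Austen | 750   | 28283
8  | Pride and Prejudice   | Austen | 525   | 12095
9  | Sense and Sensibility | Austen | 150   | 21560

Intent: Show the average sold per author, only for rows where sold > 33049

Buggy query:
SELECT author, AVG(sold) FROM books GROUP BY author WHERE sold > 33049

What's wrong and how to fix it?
Bug: WHERE cannot follow GROUP BY

Fix: Place WHERE between FROM and GROUP BY

Corrected query:
SELECT author, AVG(sold) FROM books WHERE sold > 33049 GROUP BY author

Result:
author | AVG(sold)   
-------+-------------
Atwood | 48606       
Orwell | 45898.666667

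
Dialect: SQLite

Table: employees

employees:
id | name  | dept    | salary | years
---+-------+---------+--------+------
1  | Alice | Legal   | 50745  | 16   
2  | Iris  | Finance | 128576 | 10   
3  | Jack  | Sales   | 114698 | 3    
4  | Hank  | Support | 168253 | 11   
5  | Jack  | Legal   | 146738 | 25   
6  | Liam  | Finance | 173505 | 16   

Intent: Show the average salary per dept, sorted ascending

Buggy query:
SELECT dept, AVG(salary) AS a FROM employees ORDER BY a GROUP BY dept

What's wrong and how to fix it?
Bug: ORDER BY appears before GROUP BY; SQL clause order requires GROUP BY first

Fix: Move ORDER BY to the end, after GROUP BY

Corrected query:
SELECT dept, AVG(salary) AS a FROM employees GROUP BY dept ORDER BY a

Result:
dept    | a       
--------+---------
Legal   | 98741.5 
Sales   | 114698  
Finance | 151040.5
Support | 168253  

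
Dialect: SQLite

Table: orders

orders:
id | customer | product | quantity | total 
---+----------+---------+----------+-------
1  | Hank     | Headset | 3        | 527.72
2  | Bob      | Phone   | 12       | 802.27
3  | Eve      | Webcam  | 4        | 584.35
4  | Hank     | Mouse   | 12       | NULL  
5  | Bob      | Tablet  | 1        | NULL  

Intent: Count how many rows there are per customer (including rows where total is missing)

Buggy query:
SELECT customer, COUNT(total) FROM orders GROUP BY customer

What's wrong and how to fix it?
Bug: COUNT(total) skips NULLs, so groups with missing total are undercounted

Fix: Replace COUNT(total) with COUNT(*)

Corrected query:
SELECT customer, COUNT(*) FROM orders GROUP BY customer

Result:
customer | COUNT(*)
---------+---------
Bob      | 2       
Eve      | 1       
Hank     | 2       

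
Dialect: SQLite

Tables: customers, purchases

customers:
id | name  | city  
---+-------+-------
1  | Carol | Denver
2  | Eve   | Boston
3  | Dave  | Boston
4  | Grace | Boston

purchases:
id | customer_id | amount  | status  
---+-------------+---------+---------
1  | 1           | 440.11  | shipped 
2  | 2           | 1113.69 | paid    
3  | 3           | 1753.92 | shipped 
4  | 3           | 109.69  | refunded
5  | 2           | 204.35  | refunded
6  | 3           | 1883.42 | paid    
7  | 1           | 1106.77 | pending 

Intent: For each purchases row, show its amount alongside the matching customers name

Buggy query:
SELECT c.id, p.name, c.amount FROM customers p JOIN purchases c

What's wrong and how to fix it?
Bug: Missing join condition: each purchases row is matched to all customers rows instead of just its own

Fix: Specify the join condition linking the foreign key to the parent id

Corrected query:
SELECT c.id, p.name, c.amount FROM customers p JOIN purchases c ON c.customer_id = p.id

Result:
id | name  | amount 
---+-------+--------
1  | Carol | 440.11 
2  | Eve   | 1113.69
3  | Dave  | 1753.92
4  | Dave  | 109.69 
5  | Eve   | 204.35 
6  | Dave  | 1883.42
7  | Carol | 1106.77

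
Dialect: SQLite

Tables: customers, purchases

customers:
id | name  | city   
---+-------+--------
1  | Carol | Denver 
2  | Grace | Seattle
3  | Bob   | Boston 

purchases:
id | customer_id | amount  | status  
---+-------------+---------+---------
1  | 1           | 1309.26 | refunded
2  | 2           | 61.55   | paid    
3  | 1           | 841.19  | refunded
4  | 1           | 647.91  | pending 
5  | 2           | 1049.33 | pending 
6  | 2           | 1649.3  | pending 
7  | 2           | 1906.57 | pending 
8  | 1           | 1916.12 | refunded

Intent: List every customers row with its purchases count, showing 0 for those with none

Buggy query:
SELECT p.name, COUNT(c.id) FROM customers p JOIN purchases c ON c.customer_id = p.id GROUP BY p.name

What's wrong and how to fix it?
Bug: An inner join excludes parents with zero children

Fix: Switch to LEFT JOIN to retain unmatched parent rows

Corrected query:
SELECT p.name, COUNT(c.id) FROM customers p LEFT JOIN purchases c ON c.customer_id = p.id GROUP BY p.name

Result:
name  | COUNT(c.id)
------+------------
Bob   | 0          
Carol | 4          
Grace | 4          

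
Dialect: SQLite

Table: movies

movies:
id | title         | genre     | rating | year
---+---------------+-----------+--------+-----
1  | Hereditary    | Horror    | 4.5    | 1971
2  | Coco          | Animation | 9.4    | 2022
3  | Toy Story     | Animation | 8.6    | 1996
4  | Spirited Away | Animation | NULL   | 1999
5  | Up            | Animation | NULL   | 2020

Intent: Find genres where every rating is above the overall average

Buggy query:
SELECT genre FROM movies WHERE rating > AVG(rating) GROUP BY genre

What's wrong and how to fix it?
Bug: WHERE evaluates per row before aggregation, so AVG() is unavailable

Fix: Use a subquery for AVG and a HAVING MIN(...) filter so the condition holds for every row in the group

Corrected query:
SELECT genre FROM movies GROUP BY genre HAVING MIN(rating) > (SELECT AVG(rating) FROM movies)

Result:
genre    
---------
Animation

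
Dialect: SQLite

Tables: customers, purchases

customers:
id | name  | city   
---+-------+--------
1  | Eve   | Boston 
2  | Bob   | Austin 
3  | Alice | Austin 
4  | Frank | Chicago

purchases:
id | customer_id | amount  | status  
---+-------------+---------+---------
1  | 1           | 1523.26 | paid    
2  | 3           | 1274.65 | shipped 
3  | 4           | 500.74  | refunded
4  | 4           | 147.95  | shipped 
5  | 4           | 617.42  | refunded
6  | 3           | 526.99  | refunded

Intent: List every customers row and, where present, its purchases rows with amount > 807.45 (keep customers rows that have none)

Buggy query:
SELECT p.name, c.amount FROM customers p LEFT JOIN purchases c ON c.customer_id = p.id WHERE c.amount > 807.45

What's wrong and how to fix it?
Bug: A WHERE condition on the right-hand table after LEFT JOIN drops unmatched parents

Fix: Put 'c.amount > 807.45' in the JOIN's ON clause instead of WHERE

Corrected query:
SELECT p.name, c.amount FROM customers p LEFT JOIN purchases c ON c.customer_id = p.id AND c.amount > 807.45

Result:
name  | amount 
------+--------
Eve   | 1523.26
Bob   | NULL   
Alice | 1274.65
Frank | NULL   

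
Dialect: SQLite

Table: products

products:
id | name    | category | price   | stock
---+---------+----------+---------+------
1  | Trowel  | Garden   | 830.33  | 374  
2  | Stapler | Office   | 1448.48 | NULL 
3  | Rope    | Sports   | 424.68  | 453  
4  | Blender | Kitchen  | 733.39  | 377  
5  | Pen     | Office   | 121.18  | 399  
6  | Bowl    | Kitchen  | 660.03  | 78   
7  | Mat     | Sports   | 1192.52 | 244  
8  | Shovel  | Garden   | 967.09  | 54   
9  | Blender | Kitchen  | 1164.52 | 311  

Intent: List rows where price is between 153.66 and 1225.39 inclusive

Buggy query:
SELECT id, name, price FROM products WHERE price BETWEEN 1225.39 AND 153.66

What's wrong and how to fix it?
Bug: The bounds are reversed; BETWEEN a AND b requires a <= b to match anything

Fix: Write BETWEEN 153.66 AND 1225.39

Corrected query:
SELECT id, name, price FROM products WHERE price BETWEEN 153.66 AND 1225.39

Result:
id | name    | price  
---+---------+--------
1  | Trowel  | 830.33 
3  | Rope    | 424.68 
4  | Blender | 733.39 
6  | Bowl    | 660.03 
7  | Mat     | 1192.52
8  | Shovel  | 967.09 
9  | Blender | 1164.52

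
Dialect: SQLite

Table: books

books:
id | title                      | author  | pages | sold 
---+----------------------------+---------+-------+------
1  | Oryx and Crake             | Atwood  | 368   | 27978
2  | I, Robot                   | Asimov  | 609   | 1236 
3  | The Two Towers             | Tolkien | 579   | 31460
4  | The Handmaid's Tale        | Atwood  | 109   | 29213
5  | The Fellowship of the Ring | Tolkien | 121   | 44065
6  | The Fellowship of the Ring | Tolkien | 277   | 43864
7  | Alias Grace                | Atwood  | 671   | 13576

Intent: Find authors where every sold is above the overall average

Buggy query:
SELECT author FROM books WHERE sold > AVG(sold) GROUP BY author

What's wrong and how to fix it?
Bug: WHERE evaluates per row before aggregation, so AVG() is unavailable

Fix: Use a subquery for AVG and a HAVING MIN(...) filter so the condition holds for every row in the group

Corrected query:
SELECT author FROM books GROUP BY author HAVING MIN(sold) > (SELECT AVG(sold) FROM books)

Result:
author 
-------
Tolkien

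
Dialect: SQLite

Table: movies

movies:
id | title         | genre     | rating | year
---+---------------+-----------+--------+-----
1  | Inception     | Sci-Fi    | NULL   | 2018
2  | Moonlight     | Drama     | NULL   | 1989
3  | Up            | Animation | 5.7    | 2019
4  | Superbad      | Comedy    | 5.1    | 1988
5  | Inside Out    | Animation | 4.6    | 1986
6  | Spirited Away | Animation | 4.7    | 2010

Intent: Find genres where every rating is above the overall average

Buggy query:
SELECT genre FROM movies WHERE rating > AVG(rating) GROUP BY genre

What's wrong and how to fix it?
Bug: WHERE evaluates per row before aggregation, so AVG() is unavailable

Fix: Compute the overall average in a scalar subquery and compare each group's MIN against it in HAVING

Corrected query:
SELECT genre FROM movies GROUP BY genre HAVING MIN(rating) > (SELECT AVG(rating) FROM movies)

Result:
genre 
------
Comedy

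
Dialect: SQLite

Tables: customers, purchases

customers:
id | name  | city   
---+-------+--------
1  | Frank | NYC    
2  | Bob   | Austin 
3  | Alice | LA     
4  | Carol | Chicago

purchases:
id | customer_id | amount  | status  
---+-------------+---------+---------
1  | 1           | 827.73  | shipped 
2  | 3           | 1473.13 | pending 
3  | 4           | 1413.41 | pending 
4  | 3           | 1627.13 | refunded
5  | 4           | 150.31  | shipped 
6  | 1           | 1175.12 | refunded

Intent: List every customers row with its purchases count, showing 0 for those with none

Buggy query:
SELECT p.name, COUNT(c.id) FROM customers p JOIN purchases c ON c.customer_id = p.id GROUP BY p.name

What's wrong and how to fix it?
Bug: INNER JOIN drops customers rows that have no matching purchases rows

Fix: Use LEFT JOIN so parents without children still appear (COUNT(c.id) gives 0)

Corrected query:
SELECT p.name, COUNT(c.id) FROM customers p LEFT JOIN purchases c ON c.customer_id = p.id GROUP BY p.name

Result:
name  | COUNT(c.id)
------+------------
Alice | 2          
Bob   | 0          
Carol | 2          
Frank | 2          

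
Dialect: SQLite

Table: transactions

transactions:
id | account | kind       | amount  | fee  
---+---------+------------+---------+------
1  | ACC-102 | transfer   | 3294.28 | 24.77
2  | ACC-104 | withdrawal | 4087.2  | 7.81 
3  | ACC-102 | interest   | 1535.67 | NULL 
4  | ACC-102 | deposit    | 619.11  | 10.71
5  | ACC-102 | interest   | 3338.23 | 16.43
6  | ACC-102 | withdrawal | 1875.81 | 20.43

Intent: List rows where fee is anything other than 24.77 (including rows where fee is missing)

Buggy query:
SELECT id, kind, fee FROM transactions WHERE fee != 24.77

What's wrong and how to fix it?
Bug: Inequality against NULL is unknown, not true; rows with NULL are dropped

Fix: Handle NULL separately with IS NULL alongside the inequality

Corrected query:
SELECT id, kind, fee FROM transactions WHERE fee != 24.77 OR fee IS NULL

Result:
id | kind       | fee  
---+------------+------
2  | withdrawal | 7.81 
3  | interest   | NULL 
4  | deposit    | 10.71
5  | interest   | 16.43
6  | withdrawal | 20.43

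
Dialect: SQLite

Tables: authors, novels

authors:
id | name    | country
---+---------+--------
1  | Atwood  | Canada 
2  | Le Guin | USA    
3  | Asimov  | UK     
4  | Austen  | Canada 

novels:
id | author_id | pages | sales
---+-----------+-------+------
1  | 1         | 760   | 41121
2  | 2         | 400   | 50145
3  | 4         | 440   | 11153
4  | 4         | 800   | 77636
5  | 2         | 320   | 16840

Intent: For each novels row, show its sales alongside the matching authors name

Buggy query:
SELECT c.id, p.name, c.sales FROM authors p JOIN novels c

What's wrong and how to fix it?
Bug: JOIN with no ON clause produces a cartesian product; every novels row pairs with every authors row

Fix: Add ON c.author_id = p.id to the JOIN

Corrected query:
SELECT c.id, p.name, c.sales FROM authors p JOIN novels c ON c.author_id = p.id

Result:
id | name    | sales
---+---------+------
1  | Atwood  | 41121
2  | Le Guin | 50145
3  | Austen  | 11153
4  | Austen  | 77636
5  | Le Guin | 16840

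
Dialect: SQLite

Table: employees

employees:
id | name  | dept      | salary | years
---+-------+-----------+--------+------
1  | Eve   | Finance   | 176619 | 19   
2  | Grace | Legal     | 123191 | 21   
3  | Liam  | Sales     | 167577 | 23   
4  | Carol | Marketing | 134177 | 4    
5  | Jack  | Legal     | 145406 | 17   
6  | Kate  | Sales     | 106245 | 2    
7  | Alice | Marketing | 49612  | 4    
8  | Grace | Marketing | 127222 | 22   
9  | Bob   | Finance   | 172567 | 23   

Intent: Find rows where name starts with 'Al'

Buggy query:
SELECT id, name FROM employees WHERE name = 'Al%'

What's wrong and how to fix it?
Bug: '=' compares the literal string including the % character; pattern matching needs LIKE

Fix: Use LIKE for wildcard pattern matching

Corrected query:
SELECT id, name FROM employees WHERE name LIKE 'Al%'

Result:
id | name 
---+------
7  | Alice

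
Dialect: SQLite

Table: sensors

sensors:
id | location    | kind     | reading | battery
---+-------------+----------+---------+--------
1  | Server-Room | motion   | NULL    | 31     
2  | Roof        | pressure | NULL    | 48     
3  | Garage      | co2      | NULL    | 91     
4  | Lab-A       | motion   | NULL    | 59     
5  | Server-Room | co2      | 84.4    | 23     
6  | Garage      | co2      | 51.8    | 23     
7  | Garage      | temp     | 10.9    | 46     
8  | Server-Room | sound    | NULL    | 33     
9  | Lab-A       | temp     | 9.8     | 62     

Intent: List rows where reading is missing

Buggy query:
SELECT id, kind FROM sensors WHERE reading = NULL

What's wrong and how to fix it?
Bug: Comparing to NULL with '=' never matches; NULL = NULL is unknown, not true

Fix: Replace '= NULL' with 'IS NULL'

Corrected query:
SELECT id, kind FROM sensors WHERE reading IS NULL

Result:
id | kind    
---+---------
1  | motion  
2  | pressure
3  | co2     
4  | motion  
8  | sound   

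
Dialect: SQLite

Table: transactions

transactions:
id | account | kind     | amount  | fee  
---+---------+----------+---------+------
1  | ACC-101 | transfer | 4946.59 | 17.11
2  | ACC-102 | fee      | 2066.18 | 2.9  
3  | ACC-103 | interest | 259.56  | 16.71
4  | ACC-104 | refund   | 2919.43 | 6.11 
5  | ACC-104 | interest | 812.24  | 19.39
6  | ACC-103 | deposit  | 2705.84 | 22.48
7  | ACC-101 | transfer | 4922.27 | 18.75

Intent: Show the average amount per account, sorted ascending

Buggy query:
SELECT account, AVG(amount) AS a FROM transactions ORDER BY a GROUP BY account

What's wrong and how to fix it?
Bug: ORDER BY appears before GROUP BY; SQL clause order requires GROUP BY first

Fix: Reorder: SELECT … FROM … GROUP BY … ORDER BY …

Corrected query:
SELECT account, AVG(amount) AS a FROM transactions GROUP BY account ORDER BY a

Result:
account | a       
--------+---------
ACC-103 | 1482.7  
ACC-104 | 1865.835
ACC-102 | 2066.18 
ACC-101 | 4934.43 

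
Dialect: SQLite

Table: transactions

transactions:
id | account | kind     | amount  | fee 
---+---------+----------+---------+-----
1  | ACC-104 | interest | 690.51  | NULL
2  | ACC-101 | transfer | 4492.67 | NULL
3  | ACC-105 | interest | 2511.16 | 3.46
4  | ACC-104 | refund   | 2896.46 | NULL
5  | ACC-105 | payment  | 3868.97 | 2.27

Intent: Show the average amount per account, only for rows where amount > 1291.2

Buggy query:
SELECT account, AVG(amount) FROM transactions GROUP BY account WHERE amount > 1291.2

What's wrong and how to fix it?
Bug: Row-level WHERE must come before GROUP BY in the clause order

Fix: Move the WHERE clause before GROUP BY

Corrected query:
SELECT account, AVG(amount) FROM transactions WHERE amount > 1291.2 GROUP BY account

Result:
account | AVG(amount)
--------+------------
ACC-101 | 4492.67    
ACC-104 | 2896.46    
ACC-105 | 3190.065   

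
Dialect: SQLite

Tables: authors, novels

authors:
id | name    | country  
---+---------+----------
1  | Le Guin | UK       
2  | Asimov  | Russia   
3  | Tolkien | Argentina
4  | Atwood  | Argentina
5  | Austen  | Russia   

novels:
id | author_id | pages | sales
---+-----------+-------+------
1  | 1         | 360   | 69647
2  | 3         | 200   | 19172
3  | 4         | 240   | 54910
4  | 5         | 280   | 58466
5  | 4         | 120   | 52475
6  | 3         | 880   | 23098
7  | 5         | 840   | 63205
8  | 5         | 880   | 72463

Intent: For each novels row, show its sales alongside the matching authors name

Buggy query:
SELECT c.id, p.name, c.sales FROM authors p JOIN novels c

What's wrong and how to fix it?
Bug: Missing join condition: each novels row is matched to all authors rows instead of just its own

Fix: Add ON c.author_id = p.id to the JOIN

Corrected query:
SELECT c.id, p.name, c.sales FROM authors p JOIN novels c ON c.author_id = p.id

Result:
id | name    | sales
---+---------+------
1  | Le Guin | 69647
2  | Tolkien | 19172
3  | Atwood  | 54910
4  | Austen  | 58466
5  | Atwood  | 52475
6  | Tolkien | 23098
7  | Austen  | 63205
8  | Austen  | 72463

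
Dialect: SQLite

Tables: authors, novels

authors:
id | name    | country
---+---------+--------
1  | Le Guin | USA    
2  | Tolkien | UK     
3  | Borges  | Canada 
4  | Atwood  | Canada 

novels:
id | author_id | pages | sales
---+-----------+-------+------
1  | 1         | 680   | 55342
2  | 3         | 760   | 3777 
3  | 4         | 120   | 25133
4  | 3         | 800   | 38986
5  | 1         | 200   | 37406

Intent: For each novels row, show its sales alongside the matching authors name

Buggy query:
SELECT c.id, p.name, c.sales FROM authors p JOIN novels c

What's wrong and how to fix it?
Bug: JOIN with no ON clause produces a cartesian product; every novels row pairs with every authors row

Fix: Specify the join condition linking the foreign key to the parent id

Corrected query:
SELECT c.id, p.name, c.sales FROM authors p JOIN novels c ON c.author_id = p.id

Result:
id | name    | sales
---+---------+------
1  | Le Guin | 55342
2  | Borges  | 3777 
3  | Atwood  | 25133
4  | Borges  | 38986
5  | Le Guin | 37406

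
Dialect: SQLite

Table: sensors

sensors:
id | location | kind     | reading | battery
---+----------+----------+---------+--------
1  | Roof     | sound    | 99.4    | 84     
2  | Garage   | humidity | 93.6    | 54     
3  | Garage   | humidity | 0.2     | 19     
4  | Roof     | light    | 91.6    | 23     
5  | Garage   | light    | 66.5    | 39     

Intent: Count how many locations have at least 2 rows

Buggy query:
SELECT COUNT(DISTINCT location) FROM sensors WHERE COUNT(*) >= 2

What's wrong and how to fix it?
Bug: COUNT(*) cannot appear in WHERE; the per-group count doesn't exist yet

Fix: Use a subquery that GROUPs and filters with HAVING, then count its rows

Corrected query:
SELECT COUNT(*) FROM (SELECT location FROM sensors GROUP BY location HAVING COUNT(*) >= 2)

Result:
COUNT(*)
--------
2       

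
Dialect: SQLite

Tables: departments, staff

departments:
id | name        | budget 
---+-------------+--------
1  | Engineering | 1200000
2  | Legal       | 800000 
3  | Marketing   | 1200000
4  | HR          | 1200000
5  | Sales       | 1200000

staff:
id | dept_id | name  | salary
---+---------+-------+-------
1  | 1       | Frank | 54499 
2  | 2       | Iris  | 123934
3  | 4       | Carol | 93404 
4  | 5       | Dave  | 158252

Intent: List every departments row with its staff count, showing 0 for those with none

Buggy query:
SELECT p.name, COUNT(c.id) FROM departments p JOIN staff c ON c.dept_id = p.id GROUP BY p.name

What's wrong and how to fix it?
Bug: INNER JOIN drops departments rows that have no matching staff rows

Fix: Use LEFT JOIN so parents without children still appear (COUNT(c.id) gives 0)

Corrected query:
SELECT p.name, COUNT(c.id) FROM departments p LEFT JOIN staff c ON c.dept_id = p.id GROUP BY p.name

Result:
name        | COUNT(c.id)
------------+------------
Engineering | 1          
HR          | 1          
Legal       | 1          
Marketing   | 0          
Sales       | 1          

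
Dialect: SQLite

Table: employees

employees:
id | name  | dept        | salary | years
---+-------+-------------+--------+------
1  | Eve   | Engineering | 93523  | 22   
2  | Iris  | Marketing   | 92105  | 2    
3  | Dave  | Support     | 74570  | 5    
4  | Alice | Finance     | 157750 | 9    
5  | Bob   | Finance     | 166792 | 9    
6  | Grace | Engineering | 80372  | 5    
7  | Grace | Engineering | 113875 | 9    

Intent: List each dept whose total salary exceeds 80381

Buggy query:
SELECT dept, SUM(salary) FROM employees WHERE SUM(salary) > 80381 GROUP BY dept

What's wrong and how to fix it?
Bug: WHERE runs before GROUP BY, so aggregates aren't available there

Fix: Move the aggregate condition to a HAVING clause

Corrected query:
SELECT dept, SUM(salary) FROM employees GROUP BY dept HAVING SUM(salary) > 80381

Result:
dept        | SUM(salary)
------------+------------
Engineering | 287770     
Finance     | 324542     
Marketing   | 92105      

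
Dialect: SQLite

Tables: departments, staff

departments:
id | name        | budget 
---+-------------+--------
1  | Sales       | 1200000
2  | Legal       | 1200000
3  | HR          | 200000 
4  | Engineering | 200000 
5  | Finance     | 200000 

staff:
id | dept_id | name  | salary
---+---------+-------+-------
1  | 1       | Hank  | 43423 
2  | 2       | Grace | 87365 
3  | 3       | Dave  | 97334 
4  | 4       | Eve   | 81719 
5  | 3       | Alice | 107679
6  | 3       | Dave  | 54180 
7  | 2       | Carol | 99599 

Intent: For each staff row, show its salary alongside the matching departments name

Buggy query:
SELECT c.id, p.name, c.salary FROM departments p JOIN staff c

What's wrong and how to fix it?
Bug: JOIN with no ON clause produces a cartesian product; every staff row pairs with every departments row

Fix: Specify the join condition linking the foreign key to the parent id

Corrected query:
SELECT c.id, p.name, c.salary FROM departments p JOIN staff c ON c.dept_id = p.id

Result:
id | name        | salary
---+-------------+-------
1  | Sales       | 43423 
2  | Legal       | 87365 
3  | HR          | 97334 
4  | Engineering | 81719 
5  | HR          | 107679
6  | HR          | 54180 
7  | Legal       | 99599 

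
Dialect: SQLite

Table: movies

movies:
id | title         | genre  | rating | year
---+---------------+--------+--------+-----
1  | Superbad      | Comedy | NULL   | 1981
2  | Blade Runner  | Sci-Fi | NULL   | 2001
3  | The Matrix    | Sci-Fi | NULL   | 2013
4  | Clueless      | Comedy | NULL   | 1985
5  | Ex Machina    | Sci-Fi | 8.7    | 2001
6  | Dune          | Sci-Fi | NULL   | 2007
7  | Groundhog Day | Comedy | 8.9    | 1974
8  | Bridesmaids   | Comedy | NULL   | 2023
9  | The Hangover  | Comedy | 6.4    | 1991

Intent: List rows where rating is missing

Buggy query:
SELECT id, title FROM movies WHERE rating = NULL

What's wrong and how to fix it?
Bug: Comparing to NULL with '=' never matches; NULL = NULL is unknown, not true

Fix: Use IS NULL to test for NULL

Corrected query:
SELECT id, title FROM movies WHERE rating IS NULL

Result:
id | title       
---+-------------
1  | Superbad    
2  | Blade Runner
3  | The Matrix  
4  | Clueless    
6  | Dune        
8  | Bridesmaids 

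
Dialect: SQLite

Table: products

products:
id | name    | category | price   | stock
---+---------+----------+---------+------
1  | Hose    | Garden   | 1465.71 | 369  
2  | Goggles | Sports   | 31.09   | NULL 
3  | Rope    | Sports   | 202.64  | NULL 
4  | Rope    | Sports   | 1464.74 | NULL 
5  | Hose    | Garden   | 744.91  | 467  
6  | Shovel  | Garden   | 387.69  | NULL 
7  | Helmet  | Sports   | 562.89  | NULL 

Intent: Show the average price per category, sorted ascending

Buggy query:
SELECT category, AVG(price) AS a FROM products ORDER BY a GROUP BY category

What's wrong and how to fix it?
Bug: GROUP BY must precede ORDER BY

Fix: Move ORDER BY to the end, after GROUP BY

Corrected query:
SELECT category, AVG(price) AS a FROM products GROUP BY category ORDER BY a

Result:
category | a         
---------+-----------
Sports   | 565.34    
Garden   | 866.103333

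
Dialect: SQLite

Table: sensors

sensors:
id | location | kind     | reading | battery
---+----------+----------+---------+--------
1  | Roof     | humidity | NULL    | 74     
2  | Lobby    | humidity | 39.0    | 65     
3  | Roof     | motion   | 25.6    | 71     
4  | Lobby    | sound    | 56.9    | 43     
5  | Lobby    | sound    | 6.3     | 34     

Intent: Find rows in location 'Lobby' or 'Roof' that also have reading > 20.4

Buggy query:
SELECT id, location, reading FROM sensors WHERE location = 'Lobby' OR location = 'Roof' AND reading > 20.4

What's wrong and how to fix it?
Bug: Without parentheses, AND is evaluated before OR, so the reading filter only applies to the 'Roof' branch

Fix: Group the OR with parentheses (or use IN), then AND the threshold

Corrected query:
SELECT id, location, reading FROM sensors WHERE (location = 'Lobby' OR location = 'Roof') AND reading > 20.4

Result:
id | location | reading
---+----------+--------
2  | Lobby    | 39     
3  | Roof     | 25.6   
4  | Lobby    | 56.9   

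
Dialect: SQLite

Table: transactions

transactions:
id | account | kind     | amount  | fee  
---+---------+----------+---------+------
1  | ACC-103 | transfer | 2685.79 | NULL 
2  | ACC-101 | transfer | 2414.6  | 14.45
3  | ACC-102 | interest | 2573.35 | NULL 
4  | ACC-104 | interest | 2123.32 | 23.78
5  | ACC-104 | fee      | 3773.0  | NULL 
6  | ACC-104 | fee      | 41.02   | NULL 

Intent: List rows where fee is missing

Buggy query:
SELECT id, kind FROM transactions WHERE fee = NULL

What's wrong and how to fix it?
Bug: Comparing to NULL with '=' never matches; NULL = NULL is unknown, not true

Fix: Use IS NULL to test for NULL

Corrected query:
SELECT id, kind FROM transactions WHERE fee IS NULL

Result:
id | kind    
---+---------
1  | transfer
3  | interest
5  | fee     
6  | fee     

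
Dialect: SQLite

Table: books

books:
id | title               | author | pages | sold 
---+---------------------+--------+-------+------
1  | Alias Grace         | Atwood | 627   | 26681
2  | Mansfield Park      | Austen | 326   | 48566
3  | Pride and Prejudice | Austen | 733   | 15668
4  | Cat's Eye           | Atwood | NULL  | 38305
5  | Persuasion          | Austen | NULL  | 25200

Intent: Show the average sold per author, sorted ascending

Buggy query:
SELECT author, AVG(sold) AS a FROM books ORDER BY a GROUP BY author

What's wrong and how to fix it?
Bug: ORDER BY appears before GROUP BY; SQL clause order requires GROUP BY first

Fix: Move ORDER BY to the end, after GROUP BY

Corrected query:
SELECT author, AVG(sold) AS a FROM books GROUP BY author ORDER BY a

Result:
author | a           
-------+-------------
Austen | 29811.333333
Atwood | 32493       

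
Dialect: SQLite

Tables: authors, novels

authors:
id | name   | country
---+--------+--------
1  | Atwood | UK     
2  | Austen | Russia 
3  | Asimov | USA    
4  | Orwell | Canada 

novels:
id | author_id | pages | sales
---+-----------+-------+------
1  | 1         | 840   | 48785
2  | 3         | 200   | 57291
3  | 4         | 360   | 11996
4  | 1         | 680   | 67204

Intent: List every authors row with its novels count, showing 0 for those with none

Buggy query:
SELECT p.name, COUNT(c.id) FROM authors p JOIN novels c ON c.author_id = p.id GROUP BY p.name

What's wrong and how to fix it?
Bug: INNER JOIN drops authors rows that have no matching novels rows

Fix: Switch to LEFT JOIN to retain unmatched parent rows

Corrected query:
SELECT p.name, COUNT(c.id) FROM authors p LEFT JOIN novels c ON c.author_id = p.id GROUP BY p.name

Result:
name   | COUNT(c.id)
-------+------------
Asimov | 1          
Atwood | 2          
Austen | 0          
Orwell | 1          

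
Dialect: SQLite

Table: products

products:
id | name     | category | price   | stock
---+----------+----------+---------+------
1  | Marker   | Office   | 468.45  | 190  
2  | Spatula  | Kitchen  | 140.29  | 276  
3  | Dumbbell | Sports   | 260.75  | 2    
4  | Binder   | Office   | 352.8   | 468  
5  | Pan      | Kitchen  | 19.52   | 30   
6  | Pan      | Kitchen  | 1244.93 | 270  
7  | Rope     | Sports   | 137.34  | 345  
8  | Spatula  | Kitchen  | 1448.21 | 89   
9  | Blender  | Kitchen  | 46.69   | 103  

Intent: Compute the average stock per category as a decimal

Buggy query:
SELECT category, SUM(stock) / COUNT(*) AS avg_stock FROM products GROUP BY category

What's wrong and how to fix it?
Bug: SUM(stock) and COUNT(*) are both integers; the division truncates the fractional part

Fix: Multiply by 1.0 (or CAST to REAL) to force floating-point division

Corrected query:
SELECT category, SUM(stock) * 1.0 / COUNT(*) AS avg_stock FROM products GROUP BY category

Result:
category | avg_stock
---------+----------
Kitchen  | 153.6    
Office   | 329      
Sports   | 173.5    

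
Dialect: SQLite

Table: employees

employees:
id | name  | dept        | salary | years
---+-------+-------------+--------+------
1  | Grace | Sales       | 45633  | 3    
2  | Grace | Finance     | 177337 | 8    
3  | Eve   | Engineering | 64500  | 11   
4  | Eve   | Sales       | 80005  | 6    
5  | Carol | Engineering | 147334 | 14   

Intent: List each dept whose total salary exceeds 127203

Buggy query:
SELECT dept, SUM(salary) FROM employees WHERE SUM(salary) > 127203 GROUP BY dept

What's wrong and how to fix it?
Bug: Aggregate functions cannot appear in a WHERE clause

Fix: Use HAVING (which filters groups after aggregation) instead of WHERE

Corrected query:
SELECT dept, SUM(salary) FROM employees GROUP BY dept HAVING SUM(salary) > 127203

Result:
dept        | SUM(salary)
------------+------------
Engineering | 211834     
Finance     | 177337     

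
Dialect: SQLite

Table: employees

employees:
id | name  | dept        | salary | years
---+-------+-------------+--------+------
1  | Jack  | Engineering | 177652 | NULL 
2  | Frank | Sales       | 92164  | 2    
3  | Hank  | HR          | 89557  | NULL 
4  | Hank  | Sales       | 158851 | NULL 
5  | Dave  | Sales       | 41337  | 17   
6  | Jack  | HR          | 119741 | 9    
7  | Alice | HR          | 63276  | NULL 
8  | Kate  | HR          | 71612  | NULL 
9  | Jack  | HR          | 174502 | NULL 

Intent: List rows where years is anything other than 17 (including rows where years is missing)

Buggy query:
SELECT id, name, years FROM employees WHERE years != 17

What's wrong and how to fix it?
Bug: Inequality against NULL is unknown, not true; rows with NULL are dropped

Fix: Handle NULL separately with IS NULL alongside the inequality

Corrected query:
SELECT id, name, years FROM employees WHERE years != 17 OR years IS NULL

Result:
id | name  | years
---+-------+------
1  | Jack  | NULL 
2  | Frank | 2    
3  | Hank  | NULL 
4  | Hank  | NULL 
6  | Jack  | 9    
7  | Alice | NULL 
8  | Kate  | NULL 
9  | Jack  | NULL 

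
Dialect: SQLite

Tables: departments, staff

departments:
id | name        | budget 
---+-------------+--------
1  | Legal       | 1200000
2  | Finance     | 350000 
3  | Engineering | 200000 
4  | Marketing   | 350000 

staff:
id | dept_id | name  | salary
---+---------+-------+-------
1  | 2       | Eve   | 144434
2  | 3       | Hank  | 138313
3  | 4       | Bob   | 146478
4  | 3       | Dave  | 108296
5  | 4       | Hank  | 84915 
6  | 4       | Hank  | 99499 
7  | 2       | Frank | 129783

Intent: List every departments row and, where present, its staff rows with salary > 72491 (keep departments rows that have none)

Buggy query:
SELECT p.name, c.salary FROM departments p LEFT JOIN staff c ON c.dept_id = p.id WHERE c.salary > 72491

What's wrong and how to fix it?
Bug: Filtering c.salary in WHERE discards the NULL rows produced by LEFT JOIN, turning it into an inner join

Fix: Move the right-table condition into the ON clause so unmatched parents are kept

Corrected query:
SELECT p.name, c.salary FROM departments p LEFT JOIN staff c ON c.dept_id = p.id AND c.salary > 72491

Result:
name        | salary
------------+-------
Legal       | NULL  
Finance     | 129783
Finance     | 144434
Engineering | 108296
Engineering | 138313
Marketing   | 84915 
Marketing   | 99499 
Marketing   | 146478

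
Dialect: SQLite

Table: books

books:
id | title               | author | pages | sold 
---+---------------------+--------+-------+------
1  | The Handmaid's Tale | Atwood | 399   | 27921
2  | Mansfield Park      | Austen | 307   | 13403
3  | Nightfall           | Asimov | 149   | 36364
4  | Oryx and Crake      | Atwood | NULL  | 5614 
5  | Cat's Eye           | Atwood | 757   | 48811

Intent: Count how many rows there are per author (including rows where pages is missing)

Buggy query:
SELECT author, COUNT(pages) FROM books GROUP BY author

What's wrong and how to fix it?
Bug: COUNT(column) counts non-NULL values only; rows with NULL pages aren't counted

Fix: Replace COUNT(pages) with COUNT(*)

Corrected query:
SELECT author, COUNT(*) FROM books GROUP BY author

Result:
author | COUNT(*)
-------+---------
Asimov | 1       
Atwood | 3       
Austen | 1       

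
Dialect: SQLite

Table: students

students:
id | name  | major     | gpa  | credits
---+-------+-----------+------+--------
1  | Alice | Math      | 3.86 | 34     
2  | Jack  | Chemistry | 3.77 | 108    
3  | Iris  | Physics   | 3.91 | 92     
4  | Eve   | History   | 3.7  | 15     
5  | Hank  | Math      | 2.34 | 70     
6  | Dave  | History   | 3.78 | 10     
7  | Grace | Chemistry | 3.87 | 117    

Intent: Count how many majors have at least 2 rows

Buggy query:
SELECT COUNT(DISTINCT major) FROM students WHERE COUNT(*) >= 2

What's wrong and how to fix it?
Bug: COUNT(*) cannot appear in WHERE; the per-group count doesn't exist yet

Fix: Group first with HAVING COUNT(*) >= 2, then COUNT the resulting groups

Corrected query:
SELECT COUNT(*) FROM (SELECT major FROM students GROUP BY major HAVING COUNT(*) >= 2)

Result:
COUNT(*)
--------
3       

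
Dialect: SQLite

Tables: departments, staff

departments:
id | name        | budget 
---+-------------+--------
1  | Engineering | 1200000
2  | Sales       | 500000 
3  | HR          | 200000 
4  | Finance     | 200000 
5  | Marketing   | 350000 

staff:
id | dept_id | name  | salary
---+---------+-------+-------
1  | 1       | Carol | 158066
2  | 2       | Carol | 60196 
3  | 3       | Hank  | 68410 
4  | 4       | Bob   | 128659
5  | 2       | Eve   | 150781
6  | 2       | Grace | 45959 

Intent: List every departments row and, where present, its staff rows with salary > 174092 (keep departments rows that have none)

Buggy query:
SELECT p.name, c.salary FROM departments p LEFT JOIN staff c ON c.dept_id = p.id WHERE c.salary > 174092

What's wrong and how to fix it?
Bug: Filtering c.salary in WHERE discards the NULL rows produced by LEFT JOIN, turning it into an inner join

Fix: Move the right-table condition into the ON clause so unmatched parents are kept

Corrected query:
SELECT p.name, c.salary FROM departments p LEFT JOIN staff c ON c.dept_id = p.id AND c.salary > 174092

Result:
name        | salary
------------+-------
Engineering | NULL  
Sales       | NULL  
HR          | NULL  
Finance     | NULL  
Marketing   | NULL  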